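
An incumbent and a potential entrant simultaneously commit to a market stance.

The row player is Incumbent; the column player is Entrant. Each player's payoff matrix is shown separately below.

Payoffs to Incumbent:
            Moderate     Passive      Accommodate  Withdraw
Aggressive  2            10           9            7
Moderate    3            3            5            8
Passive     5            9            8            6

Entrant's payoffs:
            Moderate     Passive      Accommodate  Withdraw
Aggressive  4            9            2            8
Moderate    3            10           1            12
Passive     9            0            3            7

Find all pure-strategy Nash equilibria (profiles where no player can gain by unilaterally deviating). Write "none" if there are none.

(Aggressive, Moderate): Incumbent can switch to Moderate (2 → 3). Not NE.
(Aggressive, Passive): Incumbent gets 10, best alternative 9; Entrant gets 9, best alternative 8. No profitable deviation — NE.
(Aggressive, Accommodate): Entrant can switch to Moderate (2 → 4). Not NE.
(Aggressive, Withdraw): Incumbent can switch to Moderate (7 → 8). Not NE.
(Moderate, Moderate): Incumbent can switch to Passive (3 → 5). Not NE.
(Moderate, Passive): Incumbent can switch to Aggressive (3 → 10). Not NE.
(Moderate, Accommodate): Incumbent can switch to Aggressive (5 → 9). Not NE.
(Moderate, Withdraw): Incumbent gets 8, best alternative 7; Entrant gets 12, best alternative 10. No profitable deviation — NE.
(Passive, Moderate): Incumbent gets 5, best alternative 3; Entrant gets 9, best alternative 7. No profitable deviation — NE.
(Passive, Passive): Incumbent can switch to Aggressive (9 → 10). Not NE.
(Passive, Accommodate): Incumbent can switch to Aggressive (8 → 9). Not NE.
(Passive, Withdraw): Incumbent can switch to Aggressive (6 → 7). Not NE.

The pure Nash equilibria are (Aggressive, Passive) and (Moderate, Withdraw) and (Passive, Moderate).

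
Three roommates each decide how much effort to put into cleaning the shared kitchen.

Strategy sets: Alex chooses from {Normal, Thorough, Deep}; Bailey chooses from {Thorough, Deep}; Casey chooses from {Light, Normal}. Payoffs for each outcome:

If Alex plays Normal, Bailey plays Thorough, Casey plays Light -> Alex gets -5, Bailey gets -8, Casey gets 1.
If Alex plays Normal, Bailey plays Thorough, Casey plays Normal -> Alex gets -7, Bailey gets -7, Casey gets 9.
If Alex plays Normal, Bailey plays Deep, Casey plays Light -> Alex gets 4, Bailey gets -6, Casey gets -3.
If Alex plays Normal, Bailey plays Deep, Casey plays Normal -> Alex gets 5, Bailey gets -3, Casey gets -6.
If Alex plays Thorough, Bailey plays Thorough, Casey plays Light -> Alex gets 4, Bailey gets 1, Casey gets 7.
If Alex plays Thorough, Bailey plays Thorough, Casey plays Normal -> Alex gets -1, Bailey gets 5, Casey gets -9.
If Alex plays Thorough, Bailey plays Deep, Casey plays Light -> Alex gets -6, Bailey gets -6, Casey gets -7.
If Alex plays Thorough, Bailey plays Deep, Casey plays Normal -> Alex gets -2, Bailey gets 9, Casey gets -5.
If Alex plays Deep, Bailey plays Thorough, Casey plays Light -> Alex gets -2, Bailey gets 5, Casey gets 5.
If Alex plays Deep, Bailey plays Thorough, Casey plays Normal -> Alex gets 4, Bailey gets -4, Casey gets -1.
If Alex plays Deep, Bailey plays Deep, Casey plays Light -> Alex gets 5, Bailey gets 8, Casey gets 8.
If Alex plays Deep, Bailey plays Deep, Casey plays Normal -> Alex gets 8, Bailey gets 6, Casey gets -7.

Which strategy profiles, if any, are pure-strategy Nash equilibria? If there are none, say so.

Alex against (Thorough, Light): payoffs -5, 4, -2 → best response Thorough.
Alex against (Thorough, Normal): payoffs -7, -1, 4 → best response Deep.
Alex against (Deep, Light): payoffs 4, -6, 5 → best response Deep.
Alex against (Deep, Normal): payoffs 5, -2, 8 → best response Deep.
Bailey against (Normal, Light): payoffs -8, -6 → best response Deep.
Bailey against (Normal, Normal): payoffs -7, -3 → best response Deep.
Bailey against (Thorough, Light): payoffs 1, -6 → best response Thorough.
Bailey against (Thorough, Normal): payoffs 5, 9 → best response Deep.
Bailey against (Deep, Light): payoffs 5, 8 → best response Deep.
Bailey against (Deep, Normal): payoffs -4, 6 → best response Deep.
Casey against (Normal, Thorough): payoffs 1, 9 → best response Normal.
Casey against (Normal, Deep): payoffs -3, -6 → best response Light.
Casey against (Thorough, Thorough): payoffs 7, -9 → best response Light.
Casey against (Thorough, Deep): payoffs -7, -5 → best response Normal.
Casey against (Deep, Thorough): payoffs 5, -1 → best response Light.
Casey against (Deep, Deep): payoffs 8, -7 → best response Light.
Mutual best responses: (Thorough, Thorough, Light); (Deep, Deep, Light).

The pure Nash equilibria are (Thorough, Thorough, Light), (Deep, Deep, Light).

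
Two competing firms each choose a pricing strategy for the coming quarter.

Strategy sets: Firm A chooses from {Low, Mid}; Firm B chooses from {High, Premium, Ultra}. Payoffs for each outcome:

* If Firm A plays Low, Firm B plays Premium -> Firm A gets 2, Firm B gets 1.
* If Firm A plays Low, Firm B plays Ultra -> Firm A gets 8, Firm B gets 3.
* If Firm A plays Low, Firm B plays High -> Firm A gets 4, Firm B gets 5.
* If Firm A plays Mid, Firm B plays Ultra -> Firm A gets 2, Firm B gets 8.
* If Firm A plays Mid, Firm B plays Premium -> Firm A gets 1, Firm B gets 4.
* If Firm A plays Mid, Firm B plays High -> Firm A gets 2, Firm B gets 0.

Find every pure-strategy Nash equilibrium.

The unique pure-strategy Nash equilibrium is (Low, High).

Firm A against High: payoffs 4, 2 → best response Low.
Firm A against Premium: payoffs 2, 1 → best response Low.
Firm A against Ultra: payoffs 8, 2 → best response Low.
Firm B against Low: payoffs 5, 1, 3 → best response High.
Firm B against Mid: payoffs 0, 4, 8 → best response Ultra.
Mutual best responses: (Low, High).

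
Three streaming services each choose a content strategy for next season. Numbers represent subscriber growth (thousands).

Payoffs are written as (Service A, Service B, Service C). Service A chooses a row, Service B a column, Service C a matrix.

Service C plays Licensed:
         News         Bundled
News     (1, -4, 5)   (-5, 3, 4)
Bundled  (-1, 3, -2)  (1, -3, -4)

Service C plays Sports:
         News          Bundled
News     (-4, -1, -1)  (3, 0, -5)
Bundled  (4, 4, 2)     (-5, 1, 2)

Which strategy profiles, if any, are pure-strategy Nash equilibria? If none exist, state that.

(News, News, Licensed): Service B can switch to Bundled (-4 → 3). Not NE.
(News, News, Sports): Service A can switch to Bundled (-4 → 4). Not NE.
(News, Bundled, Licensed): Service A can switch to Bundled (-5 → 1). Not NE.
(News, Bundled, Sports): Service C can switch to Licensed (-5 → 4). Not NE.
(Bundled, News, Licensed): Service A can switch to News (-1 → 1). Not NE.
(Bundled, News, Sports): Service A gets 4, best alternative -4; Service B gets 4, best alternative 1; Service C gets 2, best alternative -2. No profitable deviation — NE.
(Bundled, Bundled, Licensed): Service B can switch to News (-3 → 3). Not NE.
(Bundled, Bundled, Sports): Service A can switch to News (-5 → 3). Not NE.

The unique pure-strategy Nash equilibrium is (Bundled, News, Sports).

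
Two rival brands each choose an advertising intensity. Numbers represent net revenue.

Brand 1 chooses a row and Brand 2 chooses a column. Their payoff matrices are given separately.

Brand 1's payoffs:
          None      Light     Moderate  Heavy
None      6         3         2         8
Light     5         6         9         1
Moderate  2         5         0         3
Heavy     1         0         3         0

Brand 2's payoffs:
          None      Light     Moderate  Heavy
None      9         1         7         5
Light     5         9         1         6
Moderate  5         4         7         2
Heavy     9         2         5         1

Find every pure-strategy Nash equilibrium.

Pure-strategy Nash equilibria: (None, None), (Light, Light)

(None, None): Brand 1 gets 6, best alternative 5; Brand 2 gets 9, best alternative 7. No profitable deviation — NE.
(None, Light): Brand 1 can switch to Light (3 → 6). Not NE.
(None, Moderate): Brand 1 can switch to Light (2 → 9). Not NE.
(None, Heavy): Brand 2 can switch to None (5 → 9). Not NE.
(Light, None): Brand 1 can switch to None (5 → 6). Not NE.
(Light, Light): Brand 1 gets 6, best alternative 5; Brand 2 gets 9, best alternative 6. No profitable deviation — NE.
(Light, Moderate): Brand 2 can switch to None (1 → 5). Not NE.
(Light, Heavy): Brand 1 can switch to None (1 → 8). Not NE.
(The remaining 8 profiles each have a profitable deviation by the same check.)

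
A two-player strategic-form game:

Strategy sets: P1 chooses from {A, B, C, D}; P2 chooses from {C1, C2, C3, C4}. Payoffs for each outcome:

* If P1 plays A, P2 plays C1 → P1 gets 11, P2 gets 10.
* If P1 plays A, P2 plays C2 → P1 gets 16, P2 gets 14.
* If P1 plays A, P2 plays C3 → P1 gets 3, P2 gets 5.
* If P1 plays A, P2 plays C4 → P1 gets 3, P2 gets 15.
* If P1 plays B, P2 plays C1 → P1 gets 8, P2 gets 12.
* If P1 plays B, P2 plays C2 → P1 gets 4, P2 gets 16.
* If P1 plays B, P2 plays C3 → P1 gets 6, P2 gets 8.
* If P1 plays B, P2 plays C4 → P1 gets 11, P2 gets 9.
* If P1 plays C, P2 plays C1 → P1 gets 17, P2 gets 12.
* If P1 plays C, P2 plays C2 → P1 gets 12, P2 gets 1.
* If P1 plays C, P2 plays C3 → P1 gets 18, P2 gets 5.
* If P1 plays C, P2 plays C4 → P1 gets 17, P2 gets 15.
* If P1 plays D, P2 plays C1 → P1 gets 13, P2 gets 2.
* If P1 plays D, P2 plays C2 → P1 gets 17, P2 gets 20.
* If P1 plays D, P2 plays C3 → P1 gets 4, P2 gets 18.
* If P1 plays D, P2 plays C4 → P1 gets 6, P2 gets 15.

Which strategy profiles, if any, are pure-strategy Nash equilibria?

For each player, find the best response to each opponent profile; mutual best responses are the pure NE.
P1 against C1: payoffs 11, 8, 17, 13 → best response C.
P1 against C2: payoffs 16, 4, 12, 17 → best response D.
P1 against C3: payoffs 3, 6, 18, 4 → best response C.
P1 against C4: payoffs 3, 11, 17, 6 → best response C.
P2 against A: payoffs 10, 14, 5, 15 → best response C4.
P2 against B: payoffs 12, 16, 8, 9 → best response C2.
P2 against C: payoffs 12, 1, 5, 15 → best response C4.
P2 against D: payoffs 2, 20, 18, 15 → best response C2.
Mutual best responses: (C, C4); (D, C2).

Pure-strategy Nash equilibria: (C, C4) and (D, C2)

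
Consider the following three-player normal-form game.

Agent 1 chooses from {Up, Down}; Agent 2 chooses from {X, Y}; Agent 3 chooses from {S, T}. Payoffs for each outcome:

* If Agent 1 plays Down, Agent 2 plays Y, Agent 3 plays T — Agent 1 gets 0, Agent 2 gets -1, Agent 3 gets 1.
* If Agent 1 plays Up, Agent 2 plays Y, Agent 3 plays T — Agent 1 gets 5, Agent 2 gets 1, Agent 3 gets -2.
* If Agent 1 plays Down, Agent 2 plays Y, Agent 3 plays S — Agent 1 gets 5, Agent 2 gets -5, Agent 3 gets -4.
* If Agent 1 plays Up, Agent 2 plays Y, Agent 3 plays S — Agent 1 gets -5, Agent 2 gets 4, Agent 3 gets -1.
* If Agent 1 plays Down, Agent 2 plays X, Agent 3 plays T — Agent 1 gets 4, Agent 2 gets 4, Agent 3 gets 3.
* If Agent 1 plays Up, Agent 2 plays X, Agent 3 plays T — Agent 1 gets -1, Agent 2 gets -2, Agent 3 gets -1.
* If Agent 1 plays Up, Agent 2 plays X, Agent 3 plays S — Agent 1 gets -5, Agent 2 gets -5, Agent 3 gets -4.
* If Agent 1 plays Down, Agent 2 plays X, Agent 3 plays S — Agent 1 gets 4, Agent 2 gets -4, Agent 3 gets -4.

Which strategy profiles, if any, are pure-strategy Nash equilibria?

Pure NE: (Down, X, T)

Agent 1 against (X, S): payoffs -5, 4 → best response Down.
Agent 1 against (X, T): payoffs -1, 4 → best response Down.
Agent 1 against (Y, S): payoffs -5, 5 → best response Down.
Agent 1 against (Y, T): payoffs 5, 0 → best response Up.
Agent 2 against (Up, S): payoffs -5, 4 → best response Y.
Agent 2 against (Up, T): payoffs -2, 1 → best response Y.
Agent 2 against (Down, S): payoffs -4, -5 → best response X.
Agent 2 against (Down, T): payoffs 4, -1 → best response X.
Agent 3 against (Up, X): payoffs -4, -1 → best response T.
Agent 3 against (Up, Y): payoffs -1, -2 → best response S.
Agent 3 against (Down, X): payoffs -4, 3 → best response T.
Agent 3 against (Down, Y): payoffs -4, 1 → best response T.
Mutual best responses: (Down, X, T).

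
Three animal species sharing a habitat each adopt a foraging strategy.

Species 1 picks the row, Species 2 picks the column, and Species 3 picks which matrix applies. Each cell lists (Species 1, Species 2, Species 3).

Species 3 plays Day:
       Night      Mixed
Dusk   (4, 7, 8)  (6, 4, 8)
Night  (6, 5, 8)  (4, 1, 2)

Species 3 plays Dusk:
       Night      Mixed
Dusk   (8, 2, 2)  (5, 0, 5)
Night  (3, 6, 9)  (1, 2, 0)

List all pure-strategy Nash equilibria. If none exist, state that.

For each strategy profile, look for a profitable unilateral deviation.
(Dusk, Night, Day): Species 1 can switch to Night (4 → 6). Not NE.
(Dusk, Night, Dusk): Species 3 can switch to Day (2 → 8). Not NE.
(Dusk, Mixed, Day): Species 2 can switch to Night (4 → 7). Not NE.
(Dusk, Mixed, Dusk): Species 2 can switch to Night (0 → 2). Not NE.
(Night, Night, Day): Species 3 can switch to Dusk (8 → 9). Not NE.
(Night, Night, Dusk): Species 1 can switch to Dusk (3 → 8). Not NE.
(Night, Mixed, Day): Species 1 can switch to Dusk (4 → 6). Not NE.
(Night, Mixed, Dusk): Species 1 can switch to Dusk (1 → 5). Not NE.

No pure-strategy Nash equilibrium.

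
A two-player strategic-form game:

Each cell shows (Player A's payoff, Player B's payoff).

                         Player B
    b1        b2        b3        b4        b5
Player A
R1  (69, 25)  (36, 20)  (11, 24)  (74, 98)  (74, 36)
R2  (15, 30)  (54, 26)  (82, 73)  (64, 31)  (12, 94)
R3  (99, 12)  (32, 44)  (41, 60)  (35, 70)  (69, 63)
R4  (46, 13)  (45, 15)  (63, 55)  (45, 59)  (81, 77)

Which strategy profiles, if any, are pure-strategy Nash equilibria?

Pure-strategy Nash equilibria: (R1, b4) and (R4, b5)

For each player, find the best response to each opponent profile; mutual best responses are the pure NE.
Player A against b1: payoffs 69, 15, 99, 46 → best response R3.
Player A against b2: payoffs 36, 54, 32, 45 → best response R2.
Player A against b3: payoffs 11, 82, 41, 63 → best response R2.
Player A against b4: payoffs 74, 64, 35, 45 → best response R1.
Player A against b5: payoffs 74, 12, 69, 81 → best response R4.
Player B against R1: payoffs 25, 20, 24, 98, 36 → best response b4.
Player B against R2: payoffs 30, 26, 73, 31, 94 → best response b5.
Player B against R3: payoffs 12, 44, 60, 70, 63 → best response b4.
Player B against R4: payoffs 13, 15, 55, 59, 77 → best response b5.
Mutual best responses: (R1, b4); (R4, b5).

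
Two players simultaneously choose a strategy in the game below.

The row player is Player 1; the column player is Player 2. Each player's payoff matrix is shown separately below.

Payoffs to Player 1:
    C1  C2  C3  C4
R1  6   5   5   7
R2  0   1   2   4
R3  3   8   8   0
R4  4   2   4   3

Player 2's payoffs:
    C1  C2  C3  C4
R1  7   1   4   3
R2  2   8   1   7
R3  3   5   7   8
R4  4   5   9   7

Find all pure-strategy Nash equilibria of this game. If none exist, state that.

Player 1 against C1: payoffs 6, 0, 3, 4 → best response R1.
Player 1 against C2: payoffs 5, 1, 8, 2 → best response R3.
Player 1 against C3: payoffs 5, 2, 8, 4 → best response R3.
Player 1 against C4: payoffs 7, 4, 0, 3 → best response R1.
Player 2 against R1: payoffs 7, 1, 4, 3 → best response C1.
Player 2 against R2: payoffs 2, 8, 1, 7 → best response C2.
Player 2 against R3: payoffs 3, 5, 7, 8 → best response C4.
Player 2 against R4: payoffs 4, 5, 9, 7 → best response C3.
Mutual best responses: (R1, C1).

(R1, C1)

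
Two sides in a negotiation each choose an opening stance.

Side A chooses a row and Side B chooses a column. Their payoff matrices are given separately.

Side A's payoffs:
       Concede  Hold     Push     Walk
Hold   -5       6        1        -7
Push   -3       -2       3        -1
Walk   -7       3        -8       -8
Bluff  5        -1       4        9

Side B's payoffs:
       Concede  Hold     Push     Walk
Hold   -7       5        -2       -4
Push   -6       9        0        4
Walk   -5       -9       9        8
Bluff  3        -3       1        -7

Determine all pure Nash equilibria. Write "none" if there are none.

Mark each player's best response to every combination of opponents' strategies; a profile where every player is best-responding is a pure Nash equilibrium.
Side A against Concede: payoffs -5, -3, -7, 5 → best response Bluff.
Side A against Hold: payoffs 6, -2, 3, -1 → best response Hold.
Side A against Push: payoffs 1, 3, -8, 4 → best response Bluff.
Side A against Walk: payoffs -7, -1, -8, 9 → best response Bluff.
Side B against Hold: payoffs -7, 5, -2, -4 → best response Hold.
Side B against Push: payoffs -6, 9, 0, 4 → best response Hold.
Side B against Walk: payoffs -5, -9, 9, 8 → best response Push.
Side B against Bluff: payoffs 3, -3, 1, -7 → best response Concede.
Mutual best responses: (Hold, Hold); (Bluff, Concede).

Pure-strategy Nash equilibria: (Hold, Hold) and (Bluff, Concede)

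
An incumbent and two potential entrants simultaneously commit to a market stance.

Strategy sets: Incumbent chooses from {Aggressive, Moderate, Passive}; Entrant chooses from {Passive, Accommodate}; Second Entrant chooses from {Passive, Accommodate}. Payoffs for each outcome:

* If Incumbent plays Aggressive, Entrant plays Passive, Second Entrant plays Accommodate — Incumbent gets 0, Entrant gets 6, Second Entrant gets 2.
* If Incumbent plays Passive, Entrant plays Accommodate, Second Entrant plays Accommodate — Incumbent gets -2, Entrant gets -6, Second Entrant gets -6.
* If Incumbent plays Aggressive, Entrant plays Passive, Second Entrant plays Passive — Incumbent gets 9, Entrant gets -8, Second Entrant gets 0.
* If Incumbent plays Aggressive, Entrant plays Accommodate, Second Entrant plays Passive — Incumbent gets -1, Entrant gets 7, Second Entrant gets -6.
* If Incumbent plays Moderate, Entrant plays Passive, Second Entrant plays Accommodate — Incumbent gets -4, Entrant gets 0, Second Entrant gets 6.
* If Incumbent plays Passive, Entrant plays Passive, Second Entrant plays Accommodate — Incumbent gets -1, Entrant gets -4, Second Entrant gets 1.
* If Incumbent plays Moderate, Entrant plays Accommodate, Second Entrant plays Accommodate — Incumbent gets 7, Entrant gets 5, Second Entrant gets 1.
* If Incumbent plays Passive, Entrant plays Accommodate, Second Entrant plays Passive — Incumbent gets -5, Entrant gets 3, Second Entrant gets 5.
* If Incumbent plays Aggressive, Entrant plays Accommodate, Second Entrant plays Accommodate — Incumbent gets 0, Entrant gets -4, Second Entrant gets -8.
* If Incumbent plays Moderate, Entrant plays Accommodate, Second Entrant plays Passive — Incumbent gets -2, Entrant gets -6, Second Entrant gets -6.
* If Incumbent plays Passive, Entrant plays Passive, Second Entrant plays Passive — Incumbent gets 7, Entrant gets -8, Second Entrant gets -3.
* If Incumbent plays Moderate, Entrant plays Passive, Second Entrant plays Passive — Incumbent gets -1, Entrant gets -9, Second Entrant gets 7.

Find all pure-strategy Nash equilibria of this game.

Pure-strategy Nash equilibria: (Aggressive, Passive, Accommodate); (Aggressive, Accommodate, Passive); (Moderate, Accommodate, Accommodate)

Incumbent against (Passive, Passive): payoffs 9, -1, 7 → best response Aggressive.
Incumbent against (Passive, Accommodate): payoffs 0, -4, -1 → best response Aggressive.
Incumbent against (Accommodate, Passive): payoffs -1, -2, -5 → best response Aggressive.
Incumbent against (Accommodate, Accommodate): payoffs 0, 7, -2 → best response Moderate.
Entrant against (Aggressive, Passive): payoffs -8, 7 → best response Accommodate.
Entrant against (Aggressive, Accommodate): payoffs 6, -4 → best response Passive.
Entrant against (Moderate, Passive): payoffs -9, -6 → best response Accommodate.
Entrant against (Moderate, Accommodate): payoffs 0, 5 → best response Accommodate.
Entrant against (Passive, Passive): payoffs -8, 3 → best response Accommodate.
Entrant against (Passive, Accommodate): payoffs -4, -6 → best response Passive.
Second Entrant against (Aggressive, Passive): payoffs 0, 2 → best response Accommodate.
Second Entrant against (Aggressive, Accommodate): payoffs -6, -8 → best response Passive.
Second Entrant against (Moderate, Passive): payoffs 7, 6 → best response Passive.
Second Entrant against (Moderate, Accommodate): payoffs -6, 1 → best response Accommodate.
Second Entrant against (Passive, Passive): payoffs -3, 1 → best response Accommodate.
Second Entrant against (Passive, Accommodate): payoffs 5, -6 → best response Passive.
Mutual best responses: (Aggressive, Passive, Accommodate); (Aggressive, Accommodate, Passive); (Moderate, Accommodate, Accommodate).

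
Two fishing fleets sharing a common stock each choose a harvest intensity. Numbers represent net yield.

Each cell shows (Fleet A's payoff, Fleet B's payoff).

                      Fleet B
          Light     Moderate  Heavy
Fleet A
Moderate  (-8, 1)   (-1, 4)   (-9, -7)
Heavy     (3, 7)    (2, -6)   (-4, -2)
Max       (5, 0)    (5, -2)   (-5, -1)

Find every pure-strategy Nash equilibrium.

(Max, Light)

Fleet A against Light: payoffs -8, 3, 5 → best response Max.
Fleet A against Moderate: payoffs -1, 2, 5 → best response Max.
Fleet A against Heavy: payoffs -9, -4, -5 → best response Heavy.
Fleet B against Moderate: payoffs 1, 4, -7 → best response Moderate.
Fleet B against Heavy: payoffs 7, -6, -2 → best response Light.
Fleet B against Max: payoffs 0, -2, -1 → best response Light.
Mutual best responses: (Max, Light).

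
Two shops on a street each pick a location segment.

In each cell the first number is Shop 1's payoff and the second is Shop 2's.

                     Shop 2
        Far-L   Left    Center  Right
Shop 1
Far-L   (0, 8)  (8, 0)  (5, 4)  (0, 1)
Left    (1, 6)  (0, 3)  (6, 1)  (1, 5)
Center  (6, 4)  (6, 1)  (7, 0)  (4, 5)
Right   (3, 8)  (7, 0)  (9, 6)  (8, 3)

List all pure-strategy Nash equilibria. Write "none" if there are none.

There is no pure-strategy Nash equilibrium.

Shop 1 against Far-L: payoffs 0, 1, 6, 3 → best response Center.
Shop 1 against Left: payoffs 8, 0, 6, 7 → best response Far-L.
Shop 1 against Center: payoffs 5, 6, 7, 9 → best response Right.
Shop 1 against Right: payoffs 0, 1, 4, 8 → best response Right.
Shop 2 against Far-L: payoffs 8, 0, 4, 1 → best response Far-L.
Shop 2 against Left: payoffs 6, 3, 1, 5 → best response Far-L.
Shop 2 against Center: payoffs 4, 1, 0, 5 → best response Right.
Shop 2 against Right: payoffs 8, 0, 6, 3 → best response Far-L.
No profile is a mutual best response for all players.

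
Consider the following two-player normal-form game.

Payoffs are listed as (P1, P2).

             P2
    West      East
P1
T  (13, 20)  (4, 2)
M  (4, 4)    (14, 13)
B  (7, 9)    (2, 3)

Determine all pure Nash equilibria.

P1 against West: payoffs 13, 4, 7 → best response T.
P1 against East: payoffs 4, 14, 2 → best response M.
P2 against T: payoffs 20, 2 → best response West.
P2 against M: payoffs 4, 13 → best response East.
P2 against B: payoffs 9, 3 → best response West.
Mutual best responses: (T, West); (M, East).

(T, West), (M, East)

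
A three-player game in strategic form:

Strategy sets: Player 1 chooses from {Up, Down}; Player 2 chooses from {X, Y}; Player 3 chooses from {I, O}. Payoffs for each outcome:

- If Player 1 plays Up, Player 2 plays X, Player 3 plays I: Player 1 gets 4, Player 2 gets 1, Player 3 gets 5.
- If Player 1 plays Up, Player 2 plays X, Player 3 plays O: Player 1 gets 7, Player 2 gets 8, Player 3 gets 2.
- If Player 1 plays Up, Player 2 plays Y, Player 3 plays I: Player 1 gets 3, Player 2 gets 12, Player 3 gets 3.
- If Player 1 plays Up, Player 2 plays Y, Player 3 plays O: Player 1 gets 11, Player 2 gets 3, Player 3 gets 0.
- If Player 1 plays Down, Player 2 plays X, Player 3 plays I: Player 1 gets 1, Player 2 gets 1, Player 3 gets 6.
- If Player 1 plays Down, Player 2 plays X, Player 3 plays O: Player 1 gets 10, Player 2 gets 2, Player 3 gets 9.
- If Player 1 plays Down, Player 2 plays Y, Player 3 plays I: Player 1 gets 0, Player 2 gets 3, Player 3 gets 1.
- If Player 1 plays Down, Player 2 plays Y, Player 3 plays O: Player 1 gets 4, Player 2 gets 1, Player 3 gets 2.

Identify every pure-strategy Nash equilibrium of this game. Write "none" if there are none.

(Up, X, I): Player 2 can switch to Y (1 → 12). Not NE.
(Up, X, O): Player 1 can switch to Down (7 → 10). Not NE.
(Up, Y, I): Player 1 gets 3, best alternative 0; Player 2 gets 12, best alternative 1; Player 3 gets 3, best alternative 0. No profitable deviation — NE.
(Up, Y, O): Player 2 can switch to X (3 → 8). Not NE.
(Down, X, I): Player 1 can switch to Up (1 → 4). Not NE.
(Down, X, O): Player 1 gets 10, best alternative 7; Player 2 gets 2, best alternative 1; Player 3 gets 9, best alternative 6. No profitable deviation — NE.
(Down, Y, I): Player 1 can switch to Up (0 → 3). Not NE.
(Down, Y, O): Player 1 can switch to Up (4 → 11). Not NE.

Pure-strategy Nash equilibria: (Up, Y, I); (Down, X, O)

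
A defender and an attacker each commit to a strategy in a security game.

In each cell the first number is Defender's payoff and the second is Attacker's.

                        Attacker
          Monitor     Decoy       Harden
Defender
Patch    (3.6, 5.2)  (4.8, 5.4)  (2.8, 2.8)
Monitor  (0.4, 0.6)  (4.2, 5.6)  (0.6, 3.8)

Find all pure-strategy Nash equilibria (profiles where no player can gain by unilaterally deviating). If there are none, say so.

Defender against Monitor: payoffs 3.6, 0.4 → best response Patch.
Defender against Decoy: payoffs 4.8, 4.2 → best response Patch.
Defender against Harden: payoffs 2.8, 0.6 → best response Patch.
Attacker against Patch: payoffs 5.2, 5.4, 2.8 → best response Decoy.
Attacker against Monitor: payoffs 0.6, 5.6, 3.8 → best response Decoy.
Mutual best responses: (Patch, Decoy).

Pure NE: (Patch, Decoy)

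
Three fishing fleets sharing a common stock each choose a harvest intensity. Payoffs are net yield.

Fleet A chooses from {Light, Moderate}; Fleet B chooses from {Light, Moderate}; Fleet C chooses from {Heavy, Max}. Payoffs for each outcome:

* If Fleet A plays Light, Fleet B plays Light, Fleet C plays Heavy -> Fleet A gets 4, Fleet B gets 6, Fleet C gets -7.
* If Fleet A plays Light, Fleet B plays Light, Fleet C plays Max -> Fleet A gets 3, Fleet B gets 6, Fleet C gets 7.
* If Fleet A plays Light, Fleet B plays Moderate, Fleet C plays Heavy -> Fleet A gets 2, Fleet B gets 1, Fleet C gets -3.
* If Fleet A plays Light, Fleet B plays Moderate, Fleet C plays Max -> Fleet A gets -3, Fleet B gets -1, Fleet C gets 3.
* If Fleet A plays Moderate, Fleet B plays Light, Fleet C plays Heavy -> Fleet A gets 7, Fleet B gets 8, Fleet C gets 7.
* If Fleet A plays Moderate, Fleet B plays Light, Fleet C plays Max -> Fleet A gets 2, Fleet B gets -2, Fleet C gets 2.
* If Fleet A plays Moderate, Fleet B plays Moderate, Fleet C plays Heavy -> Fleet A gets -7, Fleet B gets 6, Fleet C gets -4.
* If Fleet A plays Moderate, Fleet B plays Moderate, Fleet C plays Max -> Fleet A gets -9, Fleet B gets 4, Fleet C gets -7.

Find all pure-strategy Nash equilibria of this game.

Fleet A against (Light, Heavy): payoffs 4, 7 → best response Moderate.
Fleet A against (Light, Max): payoffs 3, 2 → best response Light.
Fleet A against (Moderate, Heavy): payoffs 2, -7 → best response Light.
Fleet A against (Moderate, Max): payoffs -3, -9 → best response Light.
Fleet B against (Light, Heavy): payoffs 6, 1 → best response Light.
Fleet B against (Light, Max): payoffs 6, -1 → best response Light.
Fleet B against (Moderate, Heavy): payoffs 8, 6 → best response Light.
Fleet B against (Moderate, Max): payoffs -2, 4 → best response Moderate.
Fleet C against (Light, Light): payoffs -7, 7 → best response Max.
Fleet C against (Light, Moderate): payoffs -3, 3 → best response Max.
Fleet C against (Moderate, Light): payoffs 7, 2 → best response Heavy.
Fleet C against (Moderate, Moderate): payoffs -4, -7 → best response Heavy.
Mutual best responses: (Light, Light, Max); (Moderate, Light, Heavy).

Pure-strategy Nash equilibria: (Light, Light, Max); (Moderate, Light, Heavy)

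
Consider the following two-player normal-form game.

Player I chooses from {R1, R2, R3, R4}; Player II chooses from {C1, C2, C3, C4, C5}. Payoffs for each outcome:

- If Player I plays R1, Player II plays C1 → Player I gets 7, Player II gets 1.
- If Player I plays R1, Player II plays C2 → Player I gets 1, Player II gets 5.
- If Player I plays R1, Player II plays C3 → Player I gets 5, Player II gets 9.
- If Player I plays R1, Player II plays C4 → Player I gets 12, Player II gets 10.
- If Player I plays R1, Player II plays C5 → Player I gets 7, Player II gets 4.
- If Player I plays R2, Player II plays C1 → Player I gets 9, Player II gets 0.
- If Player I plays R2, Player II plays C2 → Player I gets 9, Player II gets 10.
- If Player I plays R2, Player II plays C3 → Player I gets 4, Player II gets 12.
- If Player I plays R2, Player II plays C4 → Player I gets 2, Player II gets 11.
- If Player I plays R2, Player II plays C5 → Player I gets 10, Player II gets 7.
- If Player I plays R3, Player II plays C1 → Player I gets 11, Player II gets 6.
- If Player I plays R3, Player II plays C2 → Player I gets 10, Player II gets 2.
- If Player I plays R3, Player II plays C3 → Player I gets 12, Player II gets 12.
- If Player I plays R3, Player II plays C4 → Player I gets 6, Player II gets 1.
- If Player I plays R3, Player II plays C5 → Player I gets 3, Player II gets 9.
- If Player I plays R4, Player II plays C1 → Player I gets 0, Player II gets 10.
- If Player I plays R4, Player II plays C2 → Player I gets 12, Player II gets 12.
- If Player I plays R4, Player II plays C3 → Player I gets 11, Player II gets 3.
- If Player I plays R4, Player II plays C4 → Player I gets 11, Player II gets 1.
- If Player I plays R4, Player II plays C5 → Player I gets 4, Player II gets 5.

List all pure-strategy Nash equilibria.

(R1, C4), (R3, C3), (R4, C2)

Player I against C1: payoffs 7, 9, 11, 0 → best response R3.
Player I against C2: payoffs 1, 9, 10, 12 → best response R4.
Player I against C3: payoffs 5, 4, 12, 11 → best response R3.
Player I against C4: payoffs 12, 2, 6, 11 → best response R1.
Player I against C5: payoffs 7, 10, 3, 4 → best response R2.
Player II against R1: payoffs 1, 5, 9, 10, 4 → best response C4.
Player II against R2: payoffs 0, 10, 12, 11, 7 → best response C3.
Player II against R3: payoffs 6, 2, 12, 1, 9 → best response C3.
Player II against R4: payoffs 10, 12, 3, 1, 5 → best response C2.
Mutual best responses: (R1, C4); (R3, C3); (R4, C2).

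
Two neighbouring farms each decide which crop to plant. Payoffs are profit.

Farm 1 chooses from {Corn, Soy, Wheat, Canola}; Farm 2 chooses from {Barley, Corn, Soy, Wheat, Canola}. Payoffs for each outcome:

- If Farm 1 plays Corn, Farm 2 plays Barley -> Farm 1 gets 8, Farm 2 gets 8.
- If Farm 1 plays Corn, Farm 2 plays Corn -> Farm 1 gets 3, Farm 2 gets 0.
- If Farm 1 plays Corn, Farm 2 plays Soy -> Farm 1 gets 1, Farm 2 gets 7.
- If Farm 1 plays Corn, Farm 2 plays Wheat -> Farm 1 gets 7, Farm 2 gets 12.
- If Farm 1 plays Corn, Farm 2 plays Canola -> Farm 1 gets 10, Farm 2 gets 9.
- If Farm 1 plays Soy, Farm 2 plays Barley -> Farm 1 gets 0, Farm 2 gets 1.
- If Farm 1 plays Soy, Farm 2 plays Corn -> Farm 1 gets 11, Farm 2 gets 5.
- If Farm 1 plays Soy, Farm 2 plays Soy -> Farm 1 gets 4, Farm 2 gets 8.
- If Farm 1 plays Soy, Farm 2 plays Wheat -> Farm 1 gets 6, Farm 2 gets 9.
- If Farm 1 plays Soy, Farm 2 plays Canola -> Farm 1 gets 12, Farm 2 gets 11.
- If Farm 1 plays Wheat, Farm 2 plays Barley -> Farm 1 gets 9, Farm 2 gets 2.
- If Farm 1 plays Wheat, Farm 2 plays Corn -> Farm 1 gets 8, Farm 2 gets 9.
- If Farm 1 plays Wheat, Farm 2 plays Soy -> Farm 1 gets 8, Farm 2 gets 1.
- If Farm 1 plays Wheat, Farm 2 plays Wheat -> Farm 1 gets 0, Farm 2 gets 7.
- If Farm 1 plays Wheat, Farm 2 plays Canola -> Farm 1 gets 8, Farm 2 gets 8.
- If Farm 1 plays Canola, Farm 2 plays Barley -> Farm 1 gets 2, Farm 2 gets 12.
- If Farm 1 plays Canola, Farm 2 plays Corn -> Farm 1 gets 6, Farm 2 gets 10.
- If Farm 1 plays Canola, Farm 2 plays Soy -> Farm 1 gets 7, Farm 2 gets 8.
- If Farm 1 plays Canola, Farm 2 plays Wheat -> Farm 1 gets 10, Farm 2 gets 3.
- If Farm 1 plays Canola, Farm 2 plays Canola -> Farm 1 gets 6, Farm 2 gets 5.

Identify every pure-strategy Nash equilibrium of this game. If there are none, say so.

(Soy, Canola)

Farm 1 against Barley: payoffs 8, 0, 9, 2 → best response Wheat.
Farm 1 against Corn: payoffs 3, 11, 8, 6 → best response Soy.
Farm 1 against Soy: payoffs 1, 4, 8, 7 → best response Wheat.
Farm 1 against Wheat: payoffs 7, 6, 0, 10 → best response Canola.
Farm 1 against Canola: payoffs 10, 12, 8, 6 → best response Soy.
Farm 2 against Corn: payoffs 8, 0, 7, 12, 9 → best response Wheat.
Farm 2 against Soy: payoffs 1, 5, 8, 9, 11 → best response Canola.
Farm 2 against Wheat: payoffs 2, 9, 1, 7, 8 → best response Corn.
Farm 2 against Canola: payoffs 12, 10, 8, 3, 5 → best response Barley.
Mutual best responses: (Soy, Canola).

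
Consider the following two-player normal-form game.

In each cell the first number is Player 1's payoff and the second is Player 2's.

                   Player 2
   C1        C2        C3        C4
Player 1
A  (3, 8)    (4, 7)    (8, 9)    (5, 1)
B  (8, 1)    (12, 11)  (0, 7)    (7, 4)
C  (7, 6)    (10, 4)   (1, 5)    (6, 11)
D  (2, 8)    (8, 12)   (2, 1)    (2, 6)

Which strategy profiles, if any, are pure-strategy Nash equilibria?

Player 1 against C1: payoffs 3, 8, 7, 2 → best response B.
Player 1 against C2: payoffs 4, 12, 10, 8 → best response B.
Player 1 against C3: payoffs 8, 0, 1, 2 → best response A.
Player 1 against C4: payoffs 5, 7, 6, 2 → best response B.
Player 2 against A: payoffs 8, 7, 9, 1 → best response C3.
Player 2 against B: payoffs 1, 11, 7, 4 → best response C2.
Player 2 against C: payoffs 6, 4, 5, 11 → best response C4.
Player 2 against D: payoffs 8, 12, 1, 6 → best response C2.
Mutual best responses: (A, C3); (B, C2).

Pure-strategy Nash equilibria: (A, C3); (B, C2)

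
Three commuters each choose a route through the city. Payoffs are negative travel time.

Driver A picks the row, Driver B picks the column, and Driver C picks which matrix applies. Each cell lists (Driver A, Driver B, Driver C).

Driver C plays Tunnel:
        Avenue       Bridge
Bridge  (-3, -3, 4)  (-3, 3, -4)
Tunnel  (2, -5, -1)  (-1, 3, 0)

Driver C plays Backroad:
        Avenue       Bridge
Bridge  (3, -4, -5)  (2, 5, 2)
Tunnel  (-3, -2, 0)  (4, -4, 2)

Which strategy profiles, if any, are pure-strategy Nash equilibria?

This game has no pure Nash equilibrium.

For each player, find the best response to each opponent profile; mutual best responses are the pure NE.
Driver A against (Avenue, Tunnel): payoffs -3, 2 → best response Tunnel.
Driver A against (Avenue, Backroad): payoffs 3, -3 → best response Bridge.
Driver A against (Bridge, Tunnel): payoffs -3, -1 → best response Tunnel.
Driver A against (Bridge, Backroad): payoffs 2, 4 → best response Tunnel.
Driver B against (Bridge, Tunnel): payoffs -3, 3 → best response Bridge.
Driver B against (Bridge, Backroad): payoffs -4, 5 → best response Bridge.
Driver B against (Tunnel, Tunnel): payoffs -5, 3 → best response Bridge.
Driver B against (Tunnel, Backroad): payoffs -2, -4 → best response Avenue.
Driver C against (Bridge, Avenue): payoffs 4, -5 → best response Tunnel.
Driver C against (Bridge, Bridge): payoffs -4, 2 → best response Backroad.
Driver C against (Tunnel, Avenue): payoffs -1, 0 → best response Backroad.
Driver C against (Tunnel, Bridge): payoffs 0, 2 → best response Backroad.
No profile is a mutual best response for all players.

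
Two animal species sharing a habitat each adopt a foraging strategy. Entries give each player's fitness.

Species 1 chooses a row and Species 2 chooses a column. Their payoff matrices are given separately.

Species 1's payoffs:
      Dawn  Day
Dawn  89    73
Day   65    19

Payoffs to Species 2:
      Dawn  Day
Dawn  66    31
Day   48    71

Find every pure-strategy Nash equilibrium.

The unique pure-strategy Nash equilibrium is (Dawn, Dawn).

Species 1 against Dawn: payoffs 89, 65 → best response Dawn.
Species 1 against Day: payoffs 73, 19 → best response Dawn.
Species 2 against Dawn: payoffs 66, 31 → best response Dawn.
Species 2 against Day: payoffs 48, 71 → best response Day.
Mutual best responses: (Dawn, Dawn).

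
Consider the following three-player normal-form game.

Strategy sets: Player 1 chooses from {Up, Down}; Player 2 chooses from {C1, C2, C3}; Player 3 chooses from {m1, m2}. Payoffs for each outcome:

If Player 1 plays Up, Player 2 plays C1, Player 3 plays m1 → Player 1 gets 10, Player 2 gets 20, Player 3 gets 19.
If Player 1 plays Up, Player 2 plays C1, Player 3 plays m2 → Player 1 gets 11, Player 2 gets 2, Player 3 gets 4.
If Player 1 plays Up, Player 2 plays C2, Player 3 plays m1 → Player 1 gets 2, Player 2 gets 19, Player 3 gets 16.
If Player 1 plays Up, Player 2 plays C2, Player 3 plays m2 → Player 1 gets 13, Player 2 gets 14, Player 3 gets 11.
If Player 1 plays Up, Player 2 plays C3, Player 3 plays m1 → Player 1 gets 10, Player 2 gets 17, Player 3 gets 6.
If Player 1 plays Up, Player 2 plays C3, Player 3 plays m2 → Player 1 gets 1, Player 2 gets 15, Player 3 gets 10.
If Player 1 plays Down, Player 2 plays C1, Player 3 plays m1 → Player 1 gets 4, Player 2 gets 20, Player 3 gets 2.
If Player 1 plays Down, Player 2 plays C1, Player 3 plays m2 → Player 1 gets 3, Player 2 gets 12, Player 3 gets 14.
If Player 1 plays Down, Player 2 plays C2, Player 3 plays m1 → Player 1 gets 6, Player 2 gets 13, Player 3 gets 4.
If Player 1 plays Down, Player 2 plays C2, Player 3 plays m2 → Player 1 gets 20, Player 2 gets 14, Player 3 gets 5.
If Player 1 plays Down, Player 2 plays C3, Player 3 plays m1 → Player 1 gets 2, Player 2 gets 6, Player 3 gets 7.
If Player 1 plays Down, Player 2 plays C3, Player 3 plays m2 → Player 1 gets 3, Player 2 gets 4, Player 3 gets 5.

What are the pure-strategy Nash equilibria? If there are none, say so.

Mark each player's best response to every combination of opponents' strategies; a profile where every player is best-responding is a pure Nash equilibrium.
Player 1 against (C1, m1): payoffs 10, 4 → best response Up.
Player 1 against (C1, m2): payoffs 11, 3 → best response Up.
Player 1 against (C2, m1): payoffs 2, 6 → best response Down.
Player 1 against (C2, m2): payoffs 13, 20 → best response Down.
Player 1 against (C3, m1): payoffs 10, 2 → best response Up.
Player 1 against (C3, m2): payoffs 1, 3 → best response Down.
Player 2 against (Up, m1): payoffs 20, 19, 17 → best response C1.
Player 2 against (Up, m2): payoffs 2, 14, 15 → best response C3.
Player 2 against (Down, m1): payoffs 20, 13, 6 → best response C1.
Player 2 against (Down, m2): payoffs 12, 14, 4 → best response C2.
Player 3 against (Up, C1): payoffs 19, 4 → best response m1.
Player 3 against (Up, C2): payoffs 16, 11 → best response m1.
Player 3 against (Up, C3): payoffs 6, 10 → best response m2.
Player 3 against (Down, C1): payoffs 2, 14 → best response m2.
Player 3 against (Down, C2): payoffs 4, 5 → best response m2.
Player 3 against (Down, C3): payoffs 7, 5 → best response m1.
Mutual best responses: (Up, C1, m1); (Down, C2, m2).

(Up, C1, m1); (Down, C2, m2)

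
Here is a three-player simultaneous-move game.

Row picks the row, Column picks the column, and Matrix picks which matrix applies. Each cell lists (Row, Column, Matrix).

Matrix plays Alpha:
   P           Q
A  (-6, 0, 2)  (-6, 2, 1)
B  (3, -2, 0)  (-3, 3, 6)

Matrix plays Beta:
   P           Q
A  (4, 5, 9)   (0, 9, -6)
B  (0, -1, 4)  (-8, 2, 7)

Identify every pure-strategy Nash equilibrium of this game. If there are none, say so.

Row against (P, Alpha): payoffs -6, 3 → best response B.
Row against (P, Beta): payoffs 4, 0 → best response A.
Row against (Q, Alpha): payoffs -6, -3 → best response B.
Row against (Q, Beta): payoffs 0, -8 → best response A.
Column against (A, Alpha): payoffs 0, 2 → best response Q.
Column against (A, Beta): payoffs 5, 9 → best response Q.
Column against (B, Alpha): payoffs -2, 3 → best response Q.
Column against (B, Beta): payoffs -1, 2 → best response Q.
Matrix against (A, P): payoffs 2, 9 → best response Beta.
Matrix against (A, Q): payoffs 1, -6 → best response Alpha.
Matrix against (B, P): payoffs 0, 4 → best response Beta.
Matrix against (B, Q): payoffs 6, 7 → best response Beta.
No profile is a mutual best response for all players.

There is no pure-strategy Nash equilibrium.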